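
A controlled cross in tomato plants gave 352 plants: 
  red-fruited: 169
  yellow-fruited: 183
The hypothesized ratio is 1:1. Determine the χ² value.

Total ratio parts = 2. Expected numbers out of 352:
  red-fruited: 352 × 1/2 = 176
  yellow-fruited: 352 × 1/2 = 176
χ² = Σ (O − E)² / E
  red-fruited: (169 − 176)² / 176 = 0.2784
  yellow-fruited: (183 − 176)² / 176 = 0.2784
χ² = 0.2784 + 0.2784 = 0.5568 ≈ 0.557

0.557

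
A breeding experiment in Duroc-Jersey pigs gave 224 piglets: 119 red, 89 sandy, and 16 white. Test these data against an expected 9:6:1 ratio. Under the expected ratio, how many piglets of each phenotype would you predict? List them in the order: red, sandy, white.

Total ratio parts = 16. Expected numbers out of 224:
  red: 224 × 9/16 = 126
  sandy: 224 × 6/16 = 84
  white: 224 × 1/16 = 14

126, 84, 14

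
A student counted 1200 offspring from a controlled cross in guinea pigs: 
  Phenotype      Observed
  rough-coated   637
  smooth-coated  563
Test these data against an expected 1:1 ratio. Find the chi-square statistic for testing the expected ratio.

4.563

Expected counts for N = 1200 under a 1:1 ratio (total parts = 2):
  rough-coated: 1200 × 1/2 = 600
  smooth-coated: 1200 × 1/2 = 600
χ² = Σ (O − E)² / E
  rough-coated: (637 − 600)² / 600 = 2.2817
  smooth-coated: (563 − 600)² / 600 = 2.2817
χ² = 2.2817 + 2.2817 = 4.5634 ≈ 4.563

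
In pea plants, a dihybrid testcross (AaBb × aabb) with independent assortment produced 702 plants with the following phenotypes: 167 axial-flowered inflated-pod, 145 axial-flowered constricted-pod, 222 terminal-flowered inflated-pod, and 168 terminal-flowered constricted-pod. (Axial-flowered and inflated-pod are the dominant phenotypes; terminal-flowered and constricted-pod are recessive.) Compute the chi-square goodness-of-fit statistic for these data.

18.353

A dihybrid testcross with independent assortment gives a 1:1:1:1 ratio.
Total ratio parts = 4. Expected numbers out of 702:
  axial-flowered inflated-pod: 702 × 1/4 = 175.5
  axial-flowered constricted-pod: 702 × 1/4 = 175.5
  terminal-flowered inflated-pod: 702 × 1/4 = 175.5
  terminal-flowered constricted-pod: 702 × 1/4 = 175.5
χ² = Σ (O − E)² / E
  axial-flowered inflated-pod: (167 − 175.5)² / 175.5 = 0.4117
  axial-flowered constricted-pod: (145 − 175.5)² / 175.5 = 5.3006
  terminal-flowered inflated-pod: (222 − 175.5)² / 175.5 = 12.3205
  terminal-flowered constricted-pod: (168 − 175.5)² / 175.5 = 0.3205
χ² = 0.4117 + 5.3006 + 12.3205 + 0.3205 = 18.3533 ≈ 18.353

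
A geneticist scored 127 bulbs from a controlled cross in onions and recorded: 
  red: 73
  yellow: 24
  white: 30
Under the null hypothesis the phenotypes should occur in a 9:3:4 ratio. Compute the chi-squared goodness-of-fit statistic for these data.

0.132

The 9:3:4 ratio has 16 parts, so with N = 127 the expected counts are:
  red: 127 × 9/16 = 71.4375
  yellow: 127 × 3/16 = 23.8125
  white: 127 × 4/16 = 31.75
χ² = Σ (O − E)² / E
  red: (73 − 71.4375)² / 71.4375 = 0.0342
  yellow: (24 − 23.8125)² / 23.8125 = 0.0015
  white: (30 − 31.75)² / 31.75 = 0.0965
χ² = 0.0342 + 0.0015 + 0.0965 = 0.1322 ≈ 0.132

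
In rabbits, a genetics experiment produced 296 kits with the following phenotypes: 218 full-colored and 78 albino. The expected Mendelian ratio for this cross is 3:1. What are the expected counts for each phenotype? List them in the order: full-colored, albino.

Expected counts for N = 296 under a 3:1 ratio (total parts = 4):
  full-colored: 296 × 3/4 = 222
  albino: 296 × 1/4 = 74

222, 74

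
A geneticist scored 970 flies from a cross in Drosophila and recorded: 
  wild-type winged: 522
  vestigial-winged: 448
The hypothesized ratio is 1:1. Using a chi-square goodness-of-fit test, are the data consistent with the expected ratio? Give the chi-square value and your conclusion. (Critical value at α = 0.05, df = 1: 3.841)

Total ratio parts = 2. Expected numbers out of 970:
  wild-type winged: 970 × 1/2 = 485
  vestigial-winged: 970 × 1/2 = 485
χ² = Σ (O − E)² / E
  wild-type winged: (522 − 485)² / 485 = 2.8227
  vestigial-winged: (448 − 485)² / 485 = 2.8227
χ² = 2.8227 + 2.8227 = 5.6454 ≈ 5.645
Degrees of freedom = 2 − 1 = 1; critical value at α = 0.05 is 3.841.
Since 5.645 > 3.841, we reject the null hypothesis — the data do not fit the 1:1 ratio.

5.645; not consistent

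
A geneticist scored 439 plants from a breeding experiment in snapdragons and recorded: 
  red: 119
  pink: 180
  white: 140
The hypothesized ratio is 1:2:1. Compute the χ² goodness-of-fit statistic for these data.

16.226

Expected counts for N = 439 under a 1:2:1 ratio (total parts = 4):
  red: 439 × 1/4 = 109.75
  pink: 439 × 2/4 = 219.5
  white: 439 × 1/4 = 109.75
χ² = Σ (O − E)² / E
  red: (119 − 109.75)² / 109.75 = 0.7796
  pink: (180 − 219.5)² / 219.5 = 7.1082
  white: (140 − 109.75)² / 109.75 = 8.3377
χ² = 0.7796 + 7.1082 + 8.3377 = 16.2255 ≈ 16.226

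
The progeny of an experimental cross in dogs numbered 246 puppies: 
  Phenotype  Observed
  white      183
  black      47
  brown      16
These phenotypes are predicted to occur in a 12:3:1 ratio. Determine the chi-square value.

0.054

The 12:3:1 ratio has 16 parts, so with N = 246 the expected counts are:
  white: 246 × 12/16 = 184.5
  black: 246 × 3/16 = 46.125
  brown: 246 × 1/16 = 15.375
χ² = Σ (O − E)² / E
  white: (183 − 184.5)² / 184.5 = 0.0122
  black: (47 − 46.125)² / 46.125 = 0.0166
  brown: (16 − 15.375)² / 15.375 = 0.0254
χ² = 0.0122 + 0.0166 + 0.0254 = 0.0542 ≈ 0.054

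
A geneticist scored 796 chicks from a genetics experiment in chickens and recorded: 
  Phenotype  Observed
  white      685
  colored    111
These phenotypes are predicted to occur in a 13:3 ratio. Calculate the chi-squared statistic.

12.065

Under the 13:3 hypothesis (Σ ratio = 16, N = 796):
  white: 796 × 13/16 = 646.75
  colored: 796 × 3/16 = 149.25
χ² = Σ (O − E)² / E
  white: (685 − 646.75)² / 646.75 = 2.2622
  colored: (111 − 149.25)² / 149.25 = 9.8028
χ² = 2.2622 + 9.8028 = 12.065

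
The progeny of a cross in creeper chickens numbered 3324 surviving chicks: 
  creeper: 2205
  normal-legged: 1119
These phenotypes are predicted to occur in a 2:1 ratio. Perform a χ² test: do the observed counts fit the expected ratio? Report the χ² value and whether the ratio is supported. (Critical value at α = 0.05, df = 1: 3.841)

Total ratio parts = 3. Expected numbers out of 3324:
  creeper: 3324 × 2/3 = 2216
  normal-legged: 3324 × 1/3 = 1108
χ² = Σ (O − E)² / E
  creeper: (2205 − 2216)² / 2216 = 0.0546
  normal-legged: (1119 − 1108)² / 1108 = 0.1092
χ² = 0.0546 + 0.1092 = 0.1638 ≈ 0.164
Degrees of freedom = 2 − 1 = 1; critical value at α = 0.05 is 3.841.
Since 0.164 < 3.841, we fail to reject the null hypothesis — the data are consistent with the 2:1 ratio.

0.164; consistent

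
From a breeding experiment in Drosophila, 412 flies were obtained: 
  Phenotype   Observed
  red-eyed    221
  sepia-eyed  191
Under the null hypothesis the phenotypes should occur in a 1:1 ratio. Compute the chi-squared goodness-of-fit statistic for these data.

Under the 1:1 hypothesis (Σ ratio = 2, N = 412):
  red-eyed: 412 × 1/2 = 206
  sepia-eyed: 412 × 1/2 = 206
χ² = Σ (O − E)² / E
  red-eyed: (221 − 206)² / 206 = 1.0922
  sepia-eyed: (191 − 206)² / 206 = 1.0922
χ² = 1.0922 + 1.0922 = 2.1844 ≈ 2.184

2.184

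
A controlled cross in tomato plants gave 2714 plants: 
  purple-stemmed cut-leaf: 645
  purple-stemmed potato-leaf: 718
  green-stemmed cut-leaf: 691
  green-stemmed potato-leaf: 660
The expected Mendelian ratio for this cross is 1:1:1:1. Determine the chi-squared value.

Under the 1:1:1:1 hypothesis (Σ ratio = 4, N = 2714):
  purple-stemmed cut-leaf: 2714 × 1/4 = 678.5
  purple-stemmed potato-leaf: 2714 × 1/4 = 678.5
  green-stemmed cut-leaf: 2714 × 1/4 = 678.5
  green-stemmed potato-leaf: 2714 × 1/4 = 678.5
χ² = Σ (O − E)² / E
  purple-stemmed cut-leaf: (645 − 678.5)² / 678.5 = 1.6540
  purple-stemmed potato-leaf: (718 − 678.5)² / 678.5 = 2.2996
  green-stemmed cut-leaf: (691 − 678.5)² / 678.5 = 0.2303
  green-stemmed potato-leaf: (660 − 678.5)² / 678.5 = 0.5044
χ² = 1.6540 + 2.2996 + 0.2303 + 0.5044 = 4.6883 ≈ 4.688

4.688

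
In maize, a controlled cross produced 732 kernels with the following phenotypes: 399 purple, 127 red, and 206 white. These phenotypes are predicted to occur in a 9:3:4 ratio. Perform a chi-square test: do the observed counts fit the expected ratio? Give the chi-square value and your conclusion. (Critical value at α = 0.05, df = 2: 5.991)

The 9:3:4 ratio has 16 parts, so with N = 732 the expected counts are:
  purple: 732 × 9/16 = 411.75
  red: 732 × 3/16 = 137.25
  white: 732 × 4/16 = 183
χ² = Σ (O − E)² / E
  purple: (399 − 411.75)² / 411.75 = 0.3948
  red: (127 − 137.25)² / 137.25 = 0.7655
  white: (206 − 183)² / 183 = 2.8907
χ² = 0.3948 + 0.7655 + 2.8907 = 4.051
Degrees of freedom = 3 − 1 = 2; critical value at α = 0.05 is 5.991.
Since 4.051 < 5.991, we fail to reject the null hypothesis — the data are consistent with the 9:3:4 ratio.

4.051; consistent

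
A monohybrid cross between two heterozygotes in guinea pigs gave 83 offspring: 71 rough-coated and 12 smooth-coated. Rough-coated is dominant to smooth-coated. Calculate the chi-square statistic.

For a monohybrid cross between heterozygotes with complete dominance, the expected phenotypic ratio is 3:1.
The 3:1 ratio has 4 parts, so with N = 83 the expected counts are:
  rough-coated: 83 × 3/4 = 62.25
  smooth-coated: 83 × 1/4 = 20.75
χ² = Σ (O − E)² / E
  rough-coated: (71 − 62.25)² / 62.25 = 1.2299
  smooth-coated: (12 − 20.75)² / 20.75 = 3.6898
χ² = 1.2299 + 3.6898 = 4.9197 ≈ 4.920

4.920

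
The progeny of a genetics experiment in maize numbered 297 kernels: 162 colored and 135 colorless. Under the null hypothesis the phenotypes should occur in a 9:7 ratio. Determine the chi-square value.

Expected counts for N = 297 under a 9:7 ratio (total parts = 16):
  colored: 297 × 9/16 = 167.0625
  colorless: 297 × 7/16 = 129.9375
χ² = Σ (O − E)² / E
  colored: (162 − 167.0625)² / 167.0625 = 0.1534
  colorless: (135 − 129.9375)² / 129.9375 = 0.1972
χ² = 0.1534 + 0.1972 = 0.3506 ≈ 0.351

0.351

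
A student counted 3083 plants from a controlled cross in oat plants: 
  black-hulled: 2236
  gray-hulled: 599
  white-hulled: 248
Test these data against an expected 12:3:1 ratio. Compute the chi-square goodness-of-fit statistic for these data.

Total ratio parts = 16. Expected numbers out of 3083:
  black-hulled: 3083 × 12/16 = 2312.25
  gray-hulled: 3083 × 3/16 = 578.0625
  white-hulled: 3083 × 1/16 = 192.6875
χ² = Σ (O − E)² / E
  black-hulled: (2236 − 2312.25)² / 2312.25 = 2.5145
  gray-hulled: (599 − 578.0625)² / 578.0625 = 0.7584
  white-hulled: (248 − 192.6875)² / 192.6875 = 15.8779
χ² = 2.5145 + 0.7584 + 15.8779 = 19.1508 ≈ 19.151

19.151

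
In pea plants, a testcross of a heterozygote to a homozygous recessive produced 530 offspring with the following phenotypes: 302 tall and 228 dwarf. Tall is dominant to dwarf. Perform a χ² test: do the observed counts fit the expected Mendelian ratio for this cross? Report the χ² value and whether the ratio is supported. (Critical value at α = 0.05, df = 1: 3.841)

10.332; not consistent

A testcross of a heterozygote (Aa × aa) gives a 1:1 phenotypic ratio.
The 1:1 ratio has 2 parts, so with N = 530 the expected counts are:
  tall: 530 × 1/2 = 265
  dwarf: 530 × 1/2 = 265
χ² = Σ (O − E)² / E
  tall: (302 − 265)² / 265 = 5.1660
  dwarf: (228 − 265)² / 265 = 5.1660
χ² = 5.1660 + 5.1660 = 10.332
Degrees of freedom = 2 − 1 = 1; critical value at α = 0.05 is 3.841.
Since 10.332 > 3.841, we reject the null hypothesis — the data do not fit the 1:1 ratio.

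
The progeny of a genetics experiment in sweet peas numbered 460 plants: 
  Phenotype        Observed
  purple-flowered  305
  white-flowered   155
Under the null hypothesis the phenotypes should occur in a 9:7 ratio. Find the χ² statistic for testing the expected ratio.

18.896

Total ratio parts = 16. Expected numbers out of 460:
  purple-flowered: 460 × 9/16 = 258.75
  white-flowered: 460 × 7/16 = 201.25
χ² = Σ (O − E)² / E
  purple-flowered: (305 − 258.75)² / 258.75 = 8.2669
  white-flowered: (155 − 201.25)² / 201.25 = 10.6289
χ² = 8.2669 + 10.6289 = 18.8958 ≈ 18.896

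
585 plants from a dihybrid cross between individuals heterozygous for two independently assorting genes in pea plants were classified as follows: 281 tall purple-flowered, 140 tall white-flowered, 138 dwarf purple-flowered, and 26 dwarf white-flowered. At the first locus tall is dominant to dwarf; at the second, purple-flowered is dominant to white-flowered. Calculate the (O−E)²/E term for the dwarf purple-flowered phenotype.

7.308

A dihybrid F₂ with independent assortment and complete dominance at both loci gives a 9:3:3:1 phenotypic ratio.
The 9:3:3:1 ratio has 16 parts, so with N = 585 the expected counts are:
  tall purple-flowered: 585 × 9/16 = 329.0625
  tall white-flowered: 585 × 3/16 = 109.6875
  dwarf purple-flowered: 585 × 3/16 = 109.6875
  dwarf white-flowered: 585 × 1/16 = 36.5625
Contribution of dwarf purple-flowered: (138 − 109.6875)² / 109.6875 = 7.3080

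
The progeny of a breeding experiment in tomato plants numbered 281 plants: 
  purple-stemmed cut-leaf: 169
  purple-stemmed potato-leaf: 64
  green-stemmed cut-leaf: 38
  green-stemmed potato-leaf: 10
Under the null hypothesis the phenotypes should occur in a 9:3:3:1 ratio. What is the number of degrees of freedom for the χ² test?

A goodness-of-fit test with 4 phenotype classes has df = 4 − 1 = 3.

3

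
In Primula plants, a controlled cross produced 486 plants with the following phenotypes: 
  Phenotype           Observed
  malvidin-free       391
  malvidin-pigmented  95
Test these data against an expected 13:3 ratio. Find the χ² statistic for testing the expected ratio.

0.203

Expected counts for N = 486 under a 13:3 ratio (total parts = 16):
  malvidin-free: 486 × 13/16 = 394.875
  malvidin-pigmented: 486 × 3/16 = 91.125
χ² = Σ (O − E)² / E
  malvidin-free: (391 − 394.875)² / 394.875 = 0.0380
  malvidin-pigmented: (95 − 91.125)² / 91.125 = 0.1648
χ² = 0.0380 + 0.1648 = 0.2028 ≈ 0.203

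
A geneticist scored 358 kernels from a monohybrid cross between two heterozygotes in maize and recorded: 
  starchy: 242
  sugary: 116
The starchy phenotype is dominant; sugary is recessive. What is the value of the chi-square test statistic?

10.462

For a monohybrid cross between heterozygotes with complete dominance, the expected phenotypic ratio is 3:1.
The 3:1 ratio has 4 parts, so with N = 358 the expected counts are:
  starchy: 358 × 3/4 = 268.5
  sugary: 358 × 1/4 = 89.5
χ² = Σ (O − E)² / E
  starchy: (242 − 268.5)² / 268.5 = 2.6155
  sugary: (116 − 89.5)² / 89.5 = 7.8464
χ² = 2.6155 + 7.8464 = 10.4619 ≈ 10.462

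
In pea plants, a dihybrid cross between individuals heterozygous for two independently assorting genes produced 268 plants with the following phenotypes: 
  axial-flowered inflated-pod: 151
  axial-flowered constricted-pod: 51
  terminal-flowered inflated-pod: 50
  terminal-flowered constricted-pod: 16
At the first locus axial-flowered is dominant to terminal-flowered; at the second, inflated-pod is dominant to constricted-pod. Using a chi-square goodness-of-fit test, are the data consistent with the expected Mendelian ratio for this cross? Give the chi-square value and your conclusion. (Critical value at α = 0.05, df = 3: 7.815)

0.046; consistent

A dihybrid F₂ with independent assortment and complete dominance at both loci gives a 9:3:3:1 phenotypic ratio.
The 9:3:3:1 ratio has 16 parts, so with N = 268 the expected counts are:
  axial-flowered inflated-pod: 268 × 9/16 = 150.75
  axial-flowered constricted-pod: 268 × 3/16 = 50.25
  terminal-flowered inflated-pod: 268 × 3/16 = 50.25
  terminal-flowered constricted-pod: 268 × 1/16 = 16.75
χ² = Σ (O − E)² / E
  axial-flowered inflated-pod: (151 − 150.75)² / 150.75 = 0.0004
  axial-flowered constricted-pod: (51 − 50.25)² / 50.25 = 0.0112
  terminal-flowered inflated-pod: (50 − 50.25)² / 50.25 = 0.0012
  terminal-flowered constricted-pod: (16 − 16.75)² / 16.75 = 0.0336
χ² = 0.0004 + 0.0112 + 0.0012 + 0.0336 = 0.0464 ≈ 0.046
Degrees of freedom = 4 − 1 = 3; critical value at α = 0.05 is 7.815.
Since 0.046 < 7.815, we fail to reject the null hypothesis — the data are consistent with the 9:3:3:1 ratio.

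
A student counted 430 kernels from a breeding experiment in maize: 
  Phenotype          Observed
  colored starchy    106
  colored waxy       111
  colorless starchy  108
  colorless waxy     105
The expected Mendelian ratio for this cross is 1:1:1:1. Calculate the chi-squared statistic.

0.195

Total ratio parts = 4. Expected numbers out of 430:
  colored starchy: 430 × 1/4 = 107.5
  colored waxy: 430 × 1/4 = 107.5
  colorless starchy: 430 × 1/4 = 107.5
  colorless waxy: 430 × 1/4 = 107.5
χ² = Σ (O − E)² / E
  colored starchy: (106 − 107.5)² / 107.5 = 0.0209
  colored waxy: (111 − 107.5)² / 107.5 = 0.1140
  colorless starchy: (108 − 107.5)² / 107.5 = 0.0023
  colorless waxy: (105 − 107.5)² / 107.5 = 0.0581
χ² = 0.0209 + 0.1140 + 0.0023 + 0.0581 = 0.1953 ≈ 0.195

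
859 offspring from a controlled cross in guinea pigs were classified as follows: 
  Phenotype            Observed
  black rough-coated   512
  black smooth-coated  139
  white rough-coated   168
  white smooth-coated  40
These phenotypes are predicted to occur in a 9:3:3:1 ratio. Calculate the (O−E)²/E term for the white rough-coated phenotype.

Under the 9:3:3:1 hypothesis (Σ ratio = 16, N = 859):
  black rough-coated: 859 × 9/16 = 483.1875
  black smooth-coated: 859 × 3/16 = 161.0625
  white rough-coated: 859 × 3/16 = 161.0625
  white smooth-coated: 859 × 1/16 = 53.6875
Contribution of white rough-coated: (168 − 161.0625)² / 161.0625 = 0.2988

0.299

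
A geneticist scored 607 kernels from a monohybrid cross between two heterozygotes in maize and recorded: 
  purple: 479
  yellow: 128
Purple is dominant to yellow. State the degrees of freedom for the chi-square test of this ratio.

For a monohybrid cross between heterozygotes with complete dominance, the expected phenotypic ratio is 3:1.
A goodness-of-fit test with 2 phenotype classes has df = 2 − 1 = 1.

1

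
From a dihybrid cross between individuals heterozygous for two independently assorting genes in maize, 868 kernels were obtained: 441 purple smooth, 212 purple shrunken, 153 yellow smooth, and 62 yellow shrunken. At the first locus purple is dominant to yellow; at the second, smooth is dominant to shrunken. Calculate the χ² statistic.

A dihybrid F₂ with independent assortment and complete dominance at both loci gives a 9:3:3:1 phenotypic ratio.
Total ratio parts = 16. Expected numbers out of 868:
  purple smooth: 868 × 9/16 = 488.25
  purple shrunken: 868 × 3/16 = 162.75
  yellow smooth: 868 × 3/16 = 162.75
  yellow shrunken: 868 × 1/16 = 54.25
χ² = Σ (O − E)² / E
  purple smooth: (441 − 488.25)² / 488.25 = 4.5726
  purple shrunken: (212 − 162.75)² / 162.75 = 14.9036
  yellow smooth: (153 − 162.75)² / 162.75 = 0.5841
  yellow shrunken: (62 − 54.25)² / 54.25 = 1.1071
χ² = 4.5726 + 14.9036 + 0.5841 + 1.1071 = 21.1674 ≈ 21.167

21.167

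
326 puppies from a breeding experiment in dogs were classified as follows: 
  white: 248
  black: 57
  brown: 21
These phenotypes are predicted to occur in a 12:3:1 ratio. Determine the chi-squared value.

0.348

Under the 12:3:1 hypothesis (Σ ratio = 16, N = 326):
  white: 326 × 12/16 = 244.5
  black: 326 × 3/16 = 61.125
  brown: 326 × 1/16 = 20.375
χ² = Σ (O − E)² / E
  white: (248 − 244.5)² / 244.5 = 0.0501
  black: (57 − 61.125)² / 61.125 = 0.2784
  brown: (21 − 20.375)² / 20.375 = 0.0192
χ² = 0.0501 + 0.2784 + 0.0192 = 0.3477 ≈ 0.348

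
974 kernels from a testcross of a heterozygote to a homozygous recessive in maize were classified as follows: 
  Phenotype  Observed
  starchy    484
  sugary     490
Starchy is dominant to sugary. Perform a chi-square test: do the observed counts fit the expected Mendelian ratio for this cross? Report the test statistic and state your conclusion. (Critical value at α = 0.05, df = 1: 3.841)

A testcross of a heterozygote (Aa × aa) gives a 1:1 phenotypic ratio.
Under the 1:1 hypothesis (Σ ratio = 2, N = 974):
  starchy: 974 × 1/2 = 487
  sugary: 974 × 1/2 = 487
χ² = Σ (O − E)² / E
  starchy: (484 − 487)² / 487 = 0.0185
  sugary: (490 − 487)² / 487 = 0.0185
χ² = 0.0185 + 0.0185 = 0.037
Degrees of freedom = 2 − 1 = 1; critical value at α = 0.05 is 3.841.
Since 0.037 < 3.841, we fail to reject the null hypothesis — the data are consistent with the 1:1 ratio.

0.037; consistent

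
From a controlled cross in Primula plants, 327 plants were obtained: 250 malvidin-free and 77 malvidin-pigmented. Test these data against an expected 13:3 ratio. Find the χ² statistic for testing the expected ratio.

Total ratio parts = 16. Expected numbers out of 327:
  malvidin-free: 327 × 13/16 = 265.6875
  malvidin-pigmented: 327 × 3/16 = 61.3125
χ² = Σ (O − E)² / E
  malvidin-free: (250 − 265.6875)² / 265.6875 = 0.9263
  malvidin-pigmented: (77 − 61.3125)² / 61.3125 = 4.0138
χ² = 0.9263 + 4.0138 = 4.9401 ≈ 4.940

4.940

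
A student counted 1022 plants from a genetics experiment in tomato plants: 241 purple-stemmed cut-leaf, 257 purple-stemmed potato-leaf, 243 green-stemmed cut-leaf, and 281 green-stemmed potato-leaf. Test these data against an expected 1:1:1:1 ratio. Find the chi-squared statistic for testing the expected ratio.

Total ratio parts = 4. Expected numbers out of 1022:
  purple-stemmed cut-leaf: 1022 × 1/4 = 255.5
  purple-stemmed potato-leaf: 1022 × 1/4 = 255.5
  green-stemmed cut-leaf: 1022 × 1/4 = 255.5
  green-stemmed potato-leaf: 1022 × 1/4 = 255.5
χ² = Σ (O − E)² / E
  purple-stemmed cut-leaf: (241 − 255.5)² / 255.5 = 0.8229
  purple-stemmed potato-leaf: (257 − 255.5)² / 255.5 = 0.0088
  green-stemmed cut-leaf: (243 − 255.5)² / 255.5 = 0.6115
  green-stemmed potato-leaf: (281 − 255.5)² / 255.5 = 2.5450
χ² = 0.8229 + 0.0088 + 0.6115 + 2.5450 = 3.9882 ≈ 3.988

3.988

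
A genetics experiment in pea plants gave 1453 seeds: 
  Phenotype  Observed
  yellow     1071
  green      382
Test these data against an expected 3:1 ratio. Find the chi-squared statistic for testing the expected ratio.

1.290

Under the 3:1 hypothesis (Σ ratio = 4, N = 1453):
  yellow: 1453 × 3/4 = 1089.75
  green: 1453 × 1/4 = 363.25
χ² = Σ (O − E)² / E
  yellow: (1071 − 1089.75)² / 1089.75 = 0.3226
  green: (382 − 363.25)² / 363.25 = 0.9678
χ² = 0.3226 + 0.9678 = 1.2904 ≈ 1.290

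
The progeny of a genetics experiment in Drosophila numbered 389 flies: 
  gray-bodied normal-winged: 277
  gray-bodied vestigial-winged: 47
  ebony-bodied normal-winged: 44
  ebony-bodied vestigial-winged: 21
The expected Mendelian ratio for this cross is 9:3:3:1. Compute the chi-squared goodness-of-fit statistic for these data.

Under the 9:3:3:1 hypothesis (Σ ratio = 16, N = 389):
  gray-bodied normal-winged: 389 × 9/16 = 218.8125
  gray-bodied vestigial-winged: 389 × 3/16 = 72.9375
  ebony-bodied normal-winged: 389 × 3/16 = 72.9375
  ebony-bodied vestigial-winged: 389 × 1/16 = 24.3125
χ² = Σ (O − E)² / E
  gray-bodied normal-winged: (277 − 218.8125)² / 218.8125 = 15.4735
  gray-bodied vestigial-winged: (47 − 72.9375)² / 72.9375 = 9.2237
  ebony-bodied normal-winged: (44 − 72.9375)² / 72.9375 = 11.4808
  ebony-bodied vestigial-winged: (21 − 24.3125)² / 24.3125 = 0.4513
χ² = 15.4735 + 9.2237 + 11.4808 + 0.4513 = 36.6293 ≈ 36.629

36.629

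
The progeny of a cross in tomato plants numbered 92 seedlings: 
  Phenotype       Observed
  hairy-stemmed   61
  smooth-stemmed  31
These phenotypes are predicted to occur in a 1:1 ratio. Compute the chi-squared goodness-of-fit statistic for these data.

The 1:1 ratio has 2 parts, so with N = 92 the expected counts are:
  hairy-stemmed: 92 × 1/2 = 46
  smooth-stemmed: 92 × 1/2 = 46
χ² = Σ (O − E)² / E
  hairy-stemmed: (61 − 46)² / 46 = 4.8913
  smooth-stemmed: (31 − 46)² / 46 = 4.8913
χ² = 4.8913 + 4.8913 = 9.7826 ≈ 9.783

9.783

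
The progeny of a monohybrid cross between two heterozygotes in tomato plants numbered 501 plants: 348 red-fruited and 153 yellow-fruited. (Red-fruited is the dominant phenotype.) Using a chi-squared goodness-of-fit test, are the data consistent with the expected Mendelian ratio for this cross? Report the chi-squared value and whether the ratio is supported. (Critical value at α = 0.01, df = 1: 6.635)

8.198; not consistent

For a monohybrid cross between heterozygotes with complete dominance, the expected phenotypic ratio is 3:1.
Under the 3:1 hypothesis (Σ ratio = 4, N = 501):
  red-fruited: 501 × 3/4 = 375.75
  yellow-fruited: 501 × 1/4 = 125.25
χ² = Σ (O − E)² / E
  red-fruited: (348 − 375.75)² / 375.75 = 2.0494
  yellow-fruited: (153 − 125.25)² / 125.25 = 6.1482
χ² = 2.0494 + 6.1482 = 8.1976 ≈ 8.198
Degrees of freedom = 2 − 1 = 1; critical value at α = 0.01 is 6.635.
Since 8.198 > 6.635, we reject the null hypothesis — the data do not fit the 3:1 ratio.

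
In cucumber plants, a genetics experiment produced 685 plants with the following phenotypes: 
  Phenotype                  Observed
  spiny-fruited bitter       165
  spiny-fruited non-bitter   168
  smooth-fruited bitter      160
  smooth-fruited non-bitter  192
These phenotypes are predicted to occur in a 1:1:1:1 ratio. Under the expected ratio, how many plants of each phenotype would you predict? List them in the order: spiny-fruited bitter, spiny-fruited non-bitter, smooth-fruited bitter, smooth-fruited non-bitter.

171.25, 171.25, 171.25, 171.25

Under the 1:1:1:1 hypothesis (Σ ratio = 4, N = 685):
  spiny-fruited bitter: 685 × 1/4 = 171.25
  spiny-fruited non-bitter: 685 × 1/4 = 171.25
  smooth-fruited bitter: 685 × 1/4 = 171.25
  smooth-fruited non-bitter: 685 × 1/4 = 171.25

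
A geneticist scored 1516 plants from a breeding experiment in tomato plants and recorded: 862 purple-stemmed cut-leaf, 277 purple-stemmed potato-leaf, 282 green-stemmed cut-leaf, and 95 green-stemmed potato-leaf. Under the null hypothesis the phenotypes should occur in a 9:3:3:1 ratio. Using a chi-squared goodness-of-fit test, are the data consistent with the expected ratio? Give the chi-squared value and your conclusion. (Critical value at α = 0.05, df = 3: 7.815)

Under the 9:3:3:1 hypothesis (Σ ratio = 16, N = 1516):
  purple-stemmed cut-leaf: 1516 × 9/16 = 852.75
  purple-stemmed potato-leaf: 1516 × 3/16 = 284.25
  green-stemmed cut-leaf: 1516 × 3/16 = 284.25
  green-stemmed potato-leaf: 1516 × 1/16 = 94.75
χ² = Σ (O − E)² / E
  purple-stemmed cut-leaf: (862 − 852.75)² / 852.75 = 0.1003
  purple-stemmed potato-leaf: (277 − 284.25)² / 284.25 = 0.1849
  green-stemmed cut-leaf: (282 − 284.25)² / 284.25 = 0.0178
  green-stemmed potato-leaf: (95 − 94.75)² / 94.75 = 0.0007
χ² = 0.1003 + 0.1849 + 0.0178 + 0.0007 = 0.3037 ≈ 0.304
Degrees of freedom = 4 − 1 = 3; critical value at α = 0.05 is 7.815.
Since 0.304 < 7.815, we fail to reject the null hypothesis — the data are consistent with the 9:3:3:1 ratio.

0.304; consistent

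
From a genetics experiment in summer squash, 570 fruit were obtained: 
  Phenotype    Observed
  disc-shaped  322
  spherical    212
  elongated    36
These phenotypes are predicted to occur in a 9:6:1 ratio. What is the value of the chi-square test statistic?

Total ratio parts = 16. Expected numbers out of 570:
  disc-shaped: 570 × 9/16 = 320.625
  spherical: 570 × 6/16 = 213.75
  elongated: 570 × 1/16 = 35.625
χ² = Σ (O − E)² / E
  disc-shaped: (322 − 320.625)² / 320.625 = 0.0059
  spherical: (212 − 213.75)² / 213.75 = 0.0143
  elongated: (36 − 35.625)² / 35.625 = 0.0039
χ² = 0.0059 + 0.0143 + 0.0039 = 0.0241 ≈ 0.024

0.024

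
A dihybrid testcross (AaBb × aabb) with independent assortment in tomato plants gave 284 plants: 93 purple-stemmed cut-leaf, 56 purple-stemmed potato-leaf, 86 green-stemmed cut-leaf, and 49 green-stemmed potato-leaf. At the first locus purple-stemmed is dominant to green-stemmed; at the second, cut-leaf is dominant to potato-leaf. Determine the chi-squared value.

19.972

A dihybrid testcross with independent assortment gives a 1:1:1:1 ratio.
Total ratio parts = 4. Expected numbers out of 284:
  purple-stemmed cut-leaf: 284 × 1/4 = 71
  purple-stemmed potato-leaf: 284 × 1/4 = 71
  green-stemmed cut-leaf: 284 × 1/4 = 71
  green-stemmed potato-leaf: 284 × 1/4 = 71
χ² = Σ (O − E)² / E
  purple-stemmed cut-leaf: (93 − 71)² / 71 = 6.8169
  purple-stemmed potato-leaf: (56 − 71)² / 71 = 3.1690
  green-stemmed cut-leaf: (86 − 71)² / 71 = 3.1690
  green-stemmed potato-leaf: (49 − 71)² / 71 = 6.8169
χ² = 6.8169 + 3.1690 + 3.1690 + 6.8169 = 19.9718 ≈ 19.972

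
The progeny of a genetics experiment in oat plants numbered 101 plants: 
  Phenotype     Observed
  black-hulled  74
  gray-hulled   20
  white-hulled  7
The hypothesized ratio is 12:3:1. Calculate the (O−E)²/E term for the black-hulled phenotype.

Total ratio parts = 16. Expected numbers out of 101:
  black-hulled: 101 × 12/16 = 75.75
  gray-hulled: 101 × 3/16 = 18.9375
  white-hulled: 101 × 1/16 = 6.3125
Contribution of black-hulled: (74 − 75.75)² / 75.75 = 0.0404

0.040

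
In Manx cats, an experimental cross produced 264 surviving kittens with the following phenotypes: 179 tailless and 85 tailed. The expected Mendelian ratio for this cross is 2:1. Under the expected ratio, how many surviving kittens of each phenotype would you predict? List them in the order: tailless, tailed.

176, 88

Expected counts for N = 264 under a 2:1 ratio (total parts = 3):
  tailless: 264 × 2/3 = 176
  tailed: 264 × 1/3 = 88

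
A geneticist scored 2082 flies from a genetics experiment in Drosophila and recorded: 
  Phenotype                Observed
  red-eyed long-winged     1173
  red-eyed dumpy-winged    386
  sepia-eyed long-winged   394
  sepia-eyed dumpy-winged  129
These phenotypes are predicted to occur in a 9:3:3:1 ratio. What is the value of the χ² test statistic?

Expected counts for N = 2082 under a 9:3:3:1 ratio (total parts = 16):
  red-eyed long-winged: 2082 × 9/16 = 1171.125
  red-eyed dumpy-winged: 2082 × 3/16 = 390.375
  sepia-eyed long-winged: 2082 × 3/16 = 390.375
  sepia-eyed dumpy-winged: 2082 × 1/16 = 130.125
χ² = Σ (O − E)² / E
  red-eyed long-winged: (1173 − 1171.125)² / 1171.125 = 0.0030
  red-eyed dumpy-winged: (386 − 390.375)² / 390.375 = 0.0490
  sepia-eyed long-winged: (394 − 390.375)² / 390.375 = 0.0337
  sepia-eyed dumpy-winged: (129 − 130.125)² / 130.125 = 0.0097
χ² = 0.0030 + 0.0490 + 0.0337 + 0.0097 = 0.0954 ≈ 0.095

0.095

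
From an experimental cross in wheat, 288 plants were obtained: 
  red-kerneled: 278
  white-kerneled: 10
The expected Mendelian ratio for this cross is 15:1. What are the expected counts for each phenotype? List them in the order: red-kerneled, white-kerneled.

The 15:1 ratio has 16 parts, so with N = 288 the expected counts are:
  red-kerneled: 288 × 15/16 = 270
  white-kerneled: 288 × 1/16 = 18

270, 18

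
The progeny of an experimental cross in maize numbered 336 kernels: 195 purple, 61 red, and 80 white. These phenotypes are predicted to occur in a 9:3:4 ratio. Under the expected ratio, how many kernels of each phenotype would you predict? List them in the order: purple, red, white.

Under the 9:3:4 hypothesis (Σ ratio = 16, N = 336):
  purple: 336 × 9/16 = 189
  red: 336 × 3/16 = 63
  white: 336 × 4/16 = 84

189, 63, 84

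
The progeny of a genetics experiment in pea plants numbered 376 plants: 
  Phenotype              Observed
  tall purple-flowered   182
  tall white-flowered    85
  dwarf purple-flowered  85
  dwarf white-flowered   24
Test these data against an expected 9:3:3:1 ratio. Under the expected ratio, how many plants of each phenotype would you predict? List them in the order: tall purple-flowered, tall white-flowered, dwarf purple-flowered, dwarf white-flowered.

The 9:3:3:1 ratio has 16 parts, so with N = 376 the expected counts are:
  tall purple-flowered: 376 × 9/16 = 211.5
  tall white-flowered: 376 × 3/16 = 70.5
  dwarf purple-flowered: 376 × 3/16 = 70.5
  dwarf white-flowered: 376 × 1/16 = 23.5

211.5, 70.5, 70.5, 23.5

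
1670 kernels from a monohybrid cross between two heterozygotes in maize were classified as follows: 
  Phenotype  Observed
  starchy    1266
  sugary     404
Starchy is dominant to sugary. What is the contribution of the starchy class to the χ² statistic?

0.146

For a monohybrid cross between heterozygotes with complete dominance, the expected phenotypic ratio is 3:1.
Total ratio parts = 4. Expected numbers out of 1670:
  starchy: 1670 × 3/4 = 1252.5
  sugary: 1670 × 1/4 = 417.5
Contribution of starchy: (1266 − 1252.5)² / 1252.5 = 0.1455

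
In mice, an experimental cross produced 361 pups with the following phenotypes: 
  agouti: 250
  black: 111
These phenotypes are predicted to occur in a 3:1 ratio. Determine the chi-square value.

6.361

Total ratio parts = 4. Expected numbers out of 361:
  agouti: 361 × 3/4 = 270.75
  black: 361 × 1/4 = 90.25
χ² = Σ (O − E)² / E
  agouti: (250 − 270.75)² / 270.75 = 1.5903
  black: (111 − 90.25)² / 90.25 = 4.7708
χ² = 1.5903 + 4.7708 = 6.3611 ≈ 6.361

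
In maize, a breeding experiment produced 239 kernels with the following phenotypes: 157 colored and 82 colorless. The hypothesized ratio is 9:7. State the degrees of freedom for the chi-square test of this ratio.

A goodness-of-fit test with 2 phenotype classes has df = 2 − 1 = 1.

1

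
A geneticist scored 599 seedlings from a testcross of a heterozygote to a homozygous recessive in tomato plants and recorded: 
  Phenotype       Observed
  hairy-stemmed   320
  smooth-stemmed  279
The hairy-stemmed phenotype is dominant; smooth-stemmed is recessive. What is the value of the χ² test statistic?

2.806

A testcross of a heterozygote (Aa × aa) gives a 1:1 phenotypic ratio.
Expected counts for N = 599 under a 1:1 ratio (total parts = 2):
  hairy-stemmed: 599 × 1/2 = 299.5
  smooth-stemmed: 599 × 1/2 = 299.5
χ² = Σ (O − E)² / E
  hairy-stemmed: (320 − 299.5)² / 299.5 = 1.4032
  smooth-stemmed: (279 − 299.5)² / 299.5 = 1.4032
χ² = 1.4032 + 1.4032 = 2.8064 ≈ 2.806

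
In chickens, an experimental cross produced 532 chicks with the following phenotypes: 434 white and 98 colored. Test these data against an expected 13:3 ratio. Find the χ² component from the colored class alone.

0.031

Under the 13:3 hypothesis (Σ ratio = 16, N = 532):
  white: 532 × 13/16 = 432.25
  colored: 532 × 3/16 = 99.75
Contribution of colored: (98 − 99.75)² / 99.75 = 0.0307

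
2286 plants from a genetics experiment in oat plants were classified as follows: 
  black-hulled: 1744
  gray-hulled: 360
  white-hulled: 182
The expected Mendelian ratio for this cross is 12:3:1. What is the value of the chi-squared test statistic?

22.209

Total ratio parts = 16. Expected numbers out of 2286:
  black-hulled: 2286 × 12/16 = 1714.5
  gray-hulled: 2286 × 3/16 = 428.625
  white-hulled: 2286 × 1/16 = 142.875
χ² = Σ (O − E)² / E
  black-hulled: (1744 − 1714.5)² / 1714.5 = 0.5076
  gray-hulled: (360 − 428.625)² / 428.625 = 10.9872
  white-hulled: (182 − 142.875)² / 142.875 = 10.7140
χ² = 0.5076 + 10.9872 + 10.7140 = 22.2088 ≈ 22.209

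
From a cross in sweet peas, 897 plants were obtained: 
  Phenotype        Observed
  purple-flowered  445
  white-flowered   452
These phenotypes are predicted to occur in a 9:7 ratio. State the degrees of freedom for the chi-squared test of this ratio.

A goodness-of-fit test with 2 phenotype classes has df = 2 − 1 = 1.

1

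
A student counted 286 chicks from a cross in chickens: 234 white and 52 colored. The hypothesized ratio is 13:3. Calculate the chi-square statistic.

0.061

Total ratio parts = 16. Expected numbers out of 286:
  white: 286 × 13/16 = 232.375
  colored: 286 × 3/16 = 53.625
χ² = Σ (O − E)² / E
  white: (234 − 232.375)² / 232.375 = 0.0114
  colored: (52 − 53.625)² / 53.625 = 0.0492
χ² = 0.0114 + 0.0492 = 0.0606 ≈ 0.061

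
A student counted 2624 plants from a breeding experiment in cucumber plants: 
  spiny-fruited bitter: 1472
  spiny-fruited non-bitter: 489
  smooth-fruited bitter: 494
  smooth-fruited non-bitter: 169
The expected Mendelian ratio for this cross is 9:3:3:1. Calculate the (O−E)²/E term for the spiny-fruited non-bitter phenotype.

0.018

The 9:3:3:1 ratio has 16 parts, so with N = 2624 the expected counts are:
  spiny-fruited bitter: 2624 × 9/16 = 1476
  spiny-fruited non-bitter: 2624 × 3/16 = 492
  smooth-fruited bitter: 2624 × 3/16 = 492
  smooth-fruited non-bitter: 2624 × 1/16 = 164
Contribution of spiny-fruited non-bitter: (489 − 492)² / 492 = 0.0183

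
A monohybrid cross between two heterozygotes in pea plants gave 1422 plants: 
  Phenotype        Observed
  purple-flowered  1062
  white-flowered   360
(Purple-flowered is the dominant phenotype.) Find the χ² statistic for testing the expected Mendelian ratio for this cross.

For a monohybrid cross between heterozygotes with complete dominance, the expected phenotypic ratio is 3:1.
Expected counts for N = 1422 under a 3:1 ratio (total parts = 4):
  purple-flowered: 1422 × 3/4 = 1066.5
  white-flowered: 1422 × 1/4 = 355.5
χ² = Σ (O − E)² / E
  purple-flowered: (1062 − 1066.5)² / 1066.5 = 0.0190
  white-flowered: (360 − 355.5)² / 355.5 = 0.0570
χ² = 0.0190 + 0.0570 = 0.076

0.076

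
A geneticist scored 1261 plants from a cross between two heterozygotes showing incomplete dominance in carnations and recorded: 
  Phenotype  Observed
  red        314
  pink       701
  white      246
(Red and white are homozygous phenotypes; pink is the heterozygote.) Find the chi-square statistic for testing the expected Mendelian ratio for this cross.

23.100

With incomplete dominance, a heterozygote × heterozygote cross gives a 1:2:1 phenotypic ratio.
Under the 1:2:1 hypothesis (Σ ratio = 4, N = 1261):
  red: 1261 × 1/4 = 315.25
  pink: 1261 × 2/4 = 630.5
  white: 1261 × 1/4 = 315.25
χ² = Σ (O − E)² / E
  red: (314 − 315.25)² / 315.25 = 0.0050
  pink: (701 − 630.5)² / 630.5 = 7.8830
  white: (246 − 315.25)² / 315.25 = 15.2119
χ² = 0.0050 + 7.8830 + 15.2119 = 23.0999 ≈ 23.100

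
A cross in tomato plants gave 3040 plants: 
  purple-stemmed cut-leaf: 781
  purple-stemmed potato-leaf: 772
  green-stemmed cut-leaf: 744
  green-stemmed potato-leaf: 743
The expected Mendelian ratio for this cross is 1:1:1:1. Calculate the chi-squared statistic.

1.487

The 1:1:1:1 ratio has 4 parts, so with N = 3040 the expected counts are:
  purple-stemmed cut-leaf: 3040 × 1/4 = 760
  purple-stemmed potato-leaf: 3040 × 1/4 = 760
  green-stemmed cut-leaf: 3040 × 1/4 = 760
  green-stemmed potato-leaf: 3040 × 1/4 = 760
χ² = Σ (O − E)² / E
  purple-stemmed cut-leaf: (781 − 760)² / 760 = 0.5803
  purple-stemmed potato-leaf: (772 − 760)² / 760 = 0.1895
  green-stemmed cut-leaf: (744 − 760)² / 760 = 0.3368
  green-stemmed potato-leaf: (743 − 760)² / 760 = 0.3803
χ² = 0.5803 + 0.1895 + 0.3368 + 0.3803 = 1.4869 ≈ 1.487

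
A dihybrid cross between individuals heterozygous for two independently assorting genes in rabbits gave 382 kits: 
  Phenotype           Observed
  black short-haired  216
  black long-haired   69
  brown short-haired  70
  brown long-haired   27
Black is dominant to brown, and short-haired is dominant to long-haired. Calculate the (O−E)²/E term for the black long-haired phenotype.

0.096

A dihybrid F₂ with independent assortment and complete dominance at both loci gives a 9:3:3:1 phenotypic ratio.
The 9:3:3:1 ratio has 16 parts, so with N = 382 the expected counts are:
  black short-haired: 382 × 9/16 = 214.875
  black long-haired: 382 × 3/16 = 71.625
  brown short-haired: 382 × 3/16 = 71.625
  brown long-haired: 382 × 1/16 = 23.875
Contribution of black long-haired: (69 − 71.625)² / 71.625 = 0.0962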